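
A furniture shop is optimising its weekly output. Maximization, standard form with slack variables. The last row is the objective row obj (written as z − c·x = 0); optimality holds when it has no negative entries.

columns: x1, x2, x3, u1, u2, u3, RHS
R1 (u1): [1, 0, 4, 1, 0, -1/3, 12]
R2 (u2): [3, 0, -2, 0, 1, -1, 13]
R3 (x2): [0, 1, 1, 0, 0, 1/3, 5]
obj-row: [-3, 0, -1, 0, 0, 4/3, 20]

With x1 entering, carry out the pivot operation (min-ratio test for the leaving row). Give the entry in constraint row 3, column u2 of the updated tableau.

0

Ratio test on column x1 — row 1: 12/1 = 12; row 2: 13/3 = 13/3; row 3: entry 0 ≤ 0. Minimum is 13/3 at row 2 (u2 leaves); pivot element 3.
Divide row 2 by 3; eliminate column x1 from the other rows.
Row 3 update in column u2: 0 − 0·(1/3) = 0.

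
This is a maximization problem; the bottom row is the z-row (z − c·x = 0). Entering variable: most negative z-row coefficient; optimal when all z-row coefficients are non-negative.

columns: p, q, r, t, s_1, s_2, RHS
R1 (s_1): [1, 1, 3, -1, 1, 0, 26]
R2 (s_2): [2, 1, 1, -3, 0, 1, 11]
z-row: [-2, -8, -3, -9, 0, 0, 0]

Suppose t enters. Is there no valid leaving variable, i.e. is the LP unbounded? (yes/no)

Every constraint-row entry in column t is ≤ 0, so increasing t is unbounded.

yes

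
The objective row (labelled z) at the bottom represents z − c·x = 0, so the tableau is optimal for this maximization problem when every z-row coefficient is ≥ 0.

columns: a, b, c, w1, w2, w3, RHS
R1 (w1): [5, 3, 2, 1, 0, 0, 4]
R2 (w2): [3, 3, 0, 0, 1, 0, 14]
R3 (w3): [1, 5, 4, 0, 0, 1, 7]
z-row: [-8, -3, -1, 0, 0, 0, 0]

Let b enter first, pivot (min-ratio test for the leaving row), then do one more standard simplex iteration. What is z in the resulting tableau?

Ratio test on column b — row 1: 4/3 = 4/3; row 2: 14/3 = 14/3; row 3: 7/5 = 7/5. Minimum is 4/3 at row 1 (w1 leaves); pivot element 3.
Pivot on row 1; the z-row RHS becomes 0 − (-3)·(4/3) = 4.
Next entering variable (most negative z-row entry -3): a.
Ratio test on column a — row 1: (4/3)/(5/3) = 4/5; row 2: entry -2 ≤ 0; row 3: entry -22/3 ≤ 0. Minimum is 4/5 at row 1 (b leaves); pivot element 5/3.
After the second pivot the z-row RHS is 4 − (-3)·(4/5) = 32/5.

32/5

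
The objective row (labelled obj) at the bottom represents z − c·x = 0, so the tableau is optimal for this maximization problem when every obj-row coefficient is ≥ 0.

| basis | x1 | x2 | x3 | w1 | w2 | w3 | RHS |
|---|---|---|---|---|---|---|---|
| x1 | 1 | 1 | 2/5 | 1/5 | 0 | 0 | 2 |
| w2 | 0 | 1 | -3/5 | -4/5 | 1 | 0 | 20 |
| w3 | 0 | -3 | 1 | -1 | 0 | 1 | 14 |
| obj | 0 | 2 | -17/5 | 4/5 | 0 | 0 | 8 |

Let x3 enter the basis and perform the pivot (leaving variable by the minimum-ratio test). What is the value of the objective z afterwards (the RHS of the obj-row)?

25

Ratio test on column x3 — row 1: 2/(2/5) = 5; row 2: entry -3/5 ≤ 0; row 3: 14/1 = 14. Minimum is 5 at row 1 (x1 leaves); pivot element 2/5.
Pivot on row 1; the obj-row RHS becomes 8 − (-17/5)·5 = 25.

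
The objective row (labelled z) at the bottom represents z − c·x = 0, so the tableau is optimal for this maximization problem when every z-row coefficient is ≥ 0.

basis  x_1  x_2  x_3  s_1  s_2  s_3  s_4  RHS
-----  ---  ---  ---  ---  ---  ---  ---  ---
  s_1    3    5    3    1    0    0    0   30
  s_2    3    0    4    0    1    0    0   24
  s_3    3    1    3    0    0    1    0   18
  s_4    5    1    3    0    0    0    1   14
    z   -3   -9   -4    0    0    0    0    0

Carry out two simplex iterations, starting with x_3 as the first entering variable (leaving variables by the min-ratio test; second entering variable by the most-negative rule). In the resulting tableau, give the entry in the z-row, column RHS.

Ratio test on column x_3 — row 1: 30/3 = 10; row 2: 24/4 = 6; row 3: 18/3 = 6; row 4: 14/3 = 14/3. Minimum is 14/3 at row 4 (s_4 leaves); pivot element 3.
Divide row 4 by 3; eliminate column x_3 from the other rows.
Second iteration: most negative z-row entry is -23/3 in column x_2, so x_2 enters.
Ratio test on column x_2 — row 1: 16/4 = 4; row 2: entry -4/3 ≤ 0; row 3: entry 0 ≤ 0; row 4: (14/3)/(1/3) = 14. Minimum is 4 at row 1 (s_1 leaves); pivot element 4.
Divide row 1 by 4; eliminate column x_2 from the other rows.
After both pivots, the entry at the z-row, column RHS is 148/3.

148/3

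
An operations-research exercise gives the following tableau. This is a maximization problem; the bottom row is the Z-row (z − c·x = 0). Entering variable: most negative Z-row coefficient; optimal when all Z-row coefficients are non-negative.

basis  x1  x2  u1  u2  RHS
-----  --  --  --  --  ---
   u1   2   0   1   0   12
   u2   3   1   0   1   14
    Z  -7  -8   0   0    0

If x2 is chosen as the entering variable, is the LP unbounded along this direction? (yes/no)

Column x2 has positive entries in row(s) 2, so the ratio test bounds it — not unbounded.

no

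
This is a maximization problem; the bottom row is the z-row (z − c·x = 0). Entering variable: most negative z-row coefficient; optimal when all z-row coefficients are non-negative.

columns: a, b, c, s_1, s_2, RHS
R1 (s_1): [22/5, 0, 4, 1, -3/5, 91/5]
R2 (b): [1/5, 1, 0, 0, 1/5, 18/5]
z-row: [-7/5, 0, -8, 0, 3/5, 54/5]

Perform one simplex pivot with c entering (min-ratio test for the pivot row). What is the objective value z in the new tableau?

236/5

Ratio test on column c — row 1: (91/5)/4 = 91/20; row 2: entry 0 ≤ 0. Minimum is 91/20 at row 1 (s_1 leaves); pivot element 4.
Pivot on row 1; the z-row RHS becomes 54/5 − (-8)·(91/20) = 236/5.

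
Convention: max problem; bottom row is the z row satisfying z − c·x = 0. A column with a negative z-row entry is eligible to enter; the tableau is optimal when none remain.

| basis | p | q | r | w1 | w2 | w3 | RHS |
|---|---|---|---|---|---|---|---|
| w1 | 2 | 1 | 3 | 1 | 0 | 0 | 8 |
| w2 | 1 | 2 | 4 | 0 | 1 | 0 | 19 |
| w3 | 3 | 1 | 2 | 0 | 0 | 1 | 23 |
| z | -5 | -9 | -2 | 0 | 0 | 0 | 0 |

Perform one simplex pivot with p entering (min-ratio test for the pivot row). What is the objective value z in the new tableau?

20

Ratio test on column p — row 1: 8/2 = 4; row 2: 19/1 = 19; row 3: 23/3 = 23/3. Minimum is 4 at row 1 (w1 leaves); pivot element 2.
Pivot on row 1; the z-row RHS becomes 0 − (-5)·4 = 20.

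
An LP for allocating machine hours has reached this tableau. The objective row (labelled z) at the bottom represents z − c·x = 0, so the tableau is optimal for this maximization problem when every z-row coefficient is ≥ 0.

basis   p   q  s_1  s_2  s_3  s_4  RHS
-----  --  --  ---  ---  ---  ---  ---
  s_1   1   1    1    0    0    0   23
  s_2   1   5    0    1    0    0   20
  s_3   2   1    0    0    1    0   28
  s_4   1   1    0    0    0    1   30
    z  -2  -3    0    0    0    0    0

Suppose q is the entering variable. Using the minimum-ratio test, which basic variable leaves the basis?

s_2

Column q entries and ratios — s_1: 23/1 = 23; s_2: 20/5 = 4; s_3: 28/1 = 28; s_4: 30/1 = 30.
Smallest ratio is 4 in the row of s_2, so s_2 leaves.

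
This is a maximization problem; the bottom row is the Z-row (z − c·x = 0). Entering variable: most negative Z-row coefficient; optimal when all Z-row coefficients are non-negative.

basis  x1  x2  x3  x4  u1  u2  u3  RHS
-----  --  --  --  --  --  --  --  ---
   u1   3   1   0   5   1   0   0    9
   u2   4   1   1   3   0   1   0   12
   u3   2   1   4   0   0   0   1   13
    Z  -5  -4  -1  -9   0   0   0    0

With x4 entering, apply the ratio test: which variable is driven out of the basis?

Column x4 entries and ratios — u1: 9/5 = 9/5; u2: 12/3 = 4; u3: 0 ≤ 0, skip.
Smallest ratio is 9/5 in the row of u1, so u1 leaves.

u1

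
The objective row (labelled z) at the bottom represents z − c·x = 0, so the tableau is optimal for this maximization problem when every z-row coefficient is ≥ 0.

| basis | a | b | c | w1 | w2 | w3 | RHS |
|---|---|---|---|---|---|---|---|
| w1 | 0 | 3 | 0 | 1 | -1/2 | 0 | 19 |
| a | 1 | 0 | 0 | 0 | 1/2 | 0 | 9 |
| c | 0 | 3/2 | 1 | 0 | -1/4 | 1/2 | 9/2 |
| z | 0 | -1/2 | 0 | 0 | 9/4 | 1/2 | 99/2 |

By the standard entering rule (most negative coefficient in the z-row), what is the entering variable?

b

Negative z-row entries: b: -1/2.
The most negative is -1/2 in column b, so b enters.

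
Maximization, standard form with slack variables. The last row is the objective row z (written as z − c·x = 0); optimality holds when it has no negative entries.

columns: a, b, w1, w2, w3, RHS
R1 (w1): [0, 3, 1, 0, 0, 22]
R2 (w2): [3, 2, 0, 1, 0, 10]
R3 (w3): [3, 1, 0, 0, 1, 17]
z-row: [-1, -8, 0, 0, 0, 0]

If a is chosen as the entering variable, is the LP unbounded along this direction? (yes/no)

no

Column a has positive entries in row(s) 2, 3, so the ratio test bounds it — not unbounded.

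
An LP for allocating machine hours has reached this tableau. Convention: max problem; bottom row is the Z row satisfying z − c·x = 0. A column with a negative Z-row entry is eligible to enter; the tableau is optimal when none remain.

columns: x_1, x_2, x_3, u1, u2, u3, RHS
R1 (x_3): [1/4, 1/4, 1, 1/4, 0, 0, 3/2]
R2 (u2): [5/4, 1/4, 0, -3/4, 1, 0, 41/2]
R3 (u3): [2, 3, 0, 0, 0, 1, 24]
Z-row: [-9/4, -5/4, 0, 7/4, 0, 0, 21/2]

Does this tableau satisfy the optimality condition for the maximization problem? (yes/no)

no

The Z-row has a negative entry -9/4 in column x_1, so it is not optimal.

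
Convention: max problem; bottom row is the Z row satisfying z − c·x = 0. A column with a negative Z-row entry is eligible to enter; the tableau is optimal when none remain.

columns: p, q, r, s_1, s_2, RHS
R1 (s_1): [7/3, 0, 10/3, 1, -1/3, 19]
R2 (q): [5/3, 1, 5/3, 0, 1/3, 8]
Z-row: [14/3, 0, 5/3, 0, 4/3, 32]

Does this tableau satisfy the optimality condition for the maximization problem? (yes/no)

Every Z-row coefficient is ≥ 0, so the tableau is optimal.

yes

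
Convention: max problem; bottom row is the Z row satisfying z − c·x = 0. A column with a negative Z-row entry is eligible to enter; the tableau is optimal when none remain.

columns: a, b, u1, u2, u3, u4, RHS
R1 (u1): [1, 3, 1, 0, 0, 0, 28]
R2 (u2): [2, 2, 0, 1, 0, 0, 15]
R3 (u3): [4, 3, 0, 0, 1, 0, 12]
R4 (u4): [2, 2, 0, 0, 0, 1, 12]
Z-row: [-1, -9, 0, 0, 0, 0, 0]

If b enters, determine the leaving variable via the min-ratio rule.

Column b entries and ratios — u1: 28/3 = 28/3; u2: 15/2 = 15/2; u3: 12/3 = 4; u4: 12/2 = 6.
Smallest ratio is 4 in the row of u3, so u3 leaves.

u3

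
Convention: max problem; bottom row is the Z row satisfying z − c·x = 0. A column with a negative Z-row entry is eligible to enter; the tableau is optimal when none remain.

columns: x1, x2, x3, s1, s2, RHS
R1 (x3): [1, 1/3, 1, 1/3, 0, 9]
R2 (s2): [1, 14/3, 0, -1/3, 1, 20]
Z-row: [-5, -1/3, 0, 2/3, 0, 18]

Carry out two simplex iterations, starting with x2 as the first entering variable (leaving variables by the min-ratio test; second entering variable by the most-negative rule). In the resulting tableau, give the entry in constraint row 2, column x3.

-3/13

Ratio test on column x2 — row 1: 9/(1/3) = 27; row 2: 20/(14/3) = 30/7. Minimum is 30/7 at row 2 (s2 leaves); pivot element 14/3.
Divide row 2 by 14/3; eliminate column x2 from the other rows.
Second iteration: most negative Z-row entry is -69/14 in column x1, so x1 enters.
Ratio test on column x1 — row 1: (53/7)/(13/14) = 106/13; row 2: (30/7)/(3/14) = 20. Minimum is 106/13 at row 1 (x3 leaves); pivot element 13/14.
Divide row 1 by 13/14; eliminate column x1 from the other rows.
After both pivots, the entry at constraint row 2, column x3 is -3/13.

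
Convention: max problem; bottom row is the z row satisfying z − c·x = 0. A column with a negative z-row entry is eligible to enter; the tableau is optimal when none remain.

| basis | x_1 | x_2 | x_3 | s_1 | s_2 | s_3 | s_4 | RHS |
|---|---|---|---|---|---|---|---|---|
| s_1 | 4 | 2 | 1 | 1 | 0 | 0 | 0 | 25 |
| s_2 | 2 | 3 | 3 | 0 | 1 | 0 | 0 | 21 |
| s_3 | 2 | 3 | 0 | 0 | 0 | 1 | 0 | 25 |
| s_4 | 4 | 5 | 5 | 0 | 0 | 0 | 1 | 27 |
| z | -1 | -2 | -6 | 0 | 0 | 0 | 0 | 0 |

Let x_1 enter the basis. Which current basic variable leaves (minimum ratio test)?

s_1

Column x_1 entries and ratios — s_1: 25/4 = 25/4; s_2: 21/2 = 21/2; s_3: 25/2 = 25/2; s_4: 27/4 = 27/4.
Smallest ratio is 25/4 in the row of s_1, so s_1 leaves.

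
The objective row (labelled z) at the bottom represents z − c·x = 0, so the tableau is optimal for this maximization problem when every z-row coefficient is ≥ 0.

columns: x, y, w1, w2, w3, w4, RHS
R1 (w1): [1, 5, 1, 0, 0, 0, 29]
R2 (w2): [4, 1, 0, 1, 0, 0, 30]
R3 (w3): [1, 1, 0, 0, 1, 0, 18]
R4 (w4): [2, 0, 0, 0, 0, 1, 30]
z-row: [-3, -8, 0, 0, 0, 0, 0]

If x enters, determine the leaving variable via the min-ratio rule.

w2

Column x entries and ratios — w1: 29/1 = 29; w2: 30/4 = 15/2; w3: 18/1 = 18; w4: 30/2 = 15.
Smallest ratio is 15/2 in the row of w2, so w2 leaves.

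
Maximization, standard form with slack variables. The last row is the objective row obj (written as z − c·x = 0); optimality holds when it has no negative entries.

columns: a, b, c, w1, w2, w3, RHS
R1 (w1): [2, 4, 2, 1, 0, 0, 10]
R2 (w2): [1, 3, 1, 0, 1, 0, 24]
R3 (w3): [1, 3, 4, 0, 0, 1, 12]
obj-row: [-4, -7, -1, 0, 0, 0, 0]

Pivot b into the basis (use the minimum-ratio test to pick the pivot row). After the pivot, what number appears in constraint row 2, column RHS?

Ratio test on column b — row 1: 10/4 = 5/2; row 2: 24/3 = 8; row 3: 12/3 = 4. Minimum is 5/2 at row 1 (w1 leaves); pivot element 4.
Divide row 1 by 4; eliminate column b from the other rows.
Row 2 update in column RHS: 24 − 3·(5/2) = 33/2.

33/2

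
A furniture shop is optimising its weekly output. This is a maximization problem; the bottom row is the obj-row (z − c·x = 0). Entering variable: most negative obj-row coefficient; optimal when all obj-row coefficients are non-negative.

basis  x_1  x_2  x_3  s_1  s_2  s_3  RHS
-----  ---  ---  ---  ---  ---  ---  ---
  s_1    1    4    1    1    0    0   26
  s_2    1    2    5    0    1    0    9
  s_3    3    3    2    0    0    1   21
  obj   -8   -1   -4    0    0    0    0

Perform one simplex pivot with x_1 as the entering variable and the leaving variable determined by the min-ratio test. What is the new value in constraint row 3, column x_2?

Ratio test on column x_1 — row 1: 26/1 = 26; row 2: 9/1 = 9; row 3: 21/3 = 7. Minimum is 7 at row 3 (s_3 leaves); pivot element 3.
Divide row 3 by 3; eliminate column x_1 from the other rows.
In the new row 3, the x_2 entry is the old entry divided by the pivot: 3/3 = 1.

1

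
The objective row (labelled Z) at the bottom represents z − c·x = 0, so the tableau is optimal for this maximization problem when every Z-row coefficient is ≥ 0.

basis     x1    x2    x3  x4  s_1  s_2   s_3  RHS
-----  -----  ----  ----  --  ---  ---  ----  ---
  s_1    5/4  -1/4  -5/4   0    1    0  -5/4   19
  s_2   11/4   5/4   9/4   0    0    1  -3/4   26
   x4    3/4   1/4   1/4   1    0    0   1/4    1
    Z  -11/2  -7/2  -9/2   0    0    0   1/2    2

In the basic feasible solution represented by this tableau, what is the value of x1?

0

x1 is not in the basis, so in the current basic feasible solution x1 = 0.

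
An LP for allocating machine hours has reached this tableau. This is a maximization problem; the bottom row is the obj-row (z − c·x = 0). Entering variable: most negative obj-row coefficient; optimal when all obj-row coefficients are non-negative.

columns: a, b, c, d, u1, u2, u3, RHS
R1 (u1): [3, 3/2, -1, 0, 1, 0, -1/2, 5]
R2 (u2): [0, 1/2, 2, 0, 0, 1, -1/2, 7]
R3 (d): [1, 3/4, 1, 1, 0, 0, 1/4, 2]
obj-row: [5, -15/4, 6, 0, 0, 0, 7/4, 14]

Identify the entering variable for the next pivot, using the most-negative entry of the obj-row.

b

Negative obj-row entries: b: -15/4.
The most negative is -15/4 in column b, so b enters.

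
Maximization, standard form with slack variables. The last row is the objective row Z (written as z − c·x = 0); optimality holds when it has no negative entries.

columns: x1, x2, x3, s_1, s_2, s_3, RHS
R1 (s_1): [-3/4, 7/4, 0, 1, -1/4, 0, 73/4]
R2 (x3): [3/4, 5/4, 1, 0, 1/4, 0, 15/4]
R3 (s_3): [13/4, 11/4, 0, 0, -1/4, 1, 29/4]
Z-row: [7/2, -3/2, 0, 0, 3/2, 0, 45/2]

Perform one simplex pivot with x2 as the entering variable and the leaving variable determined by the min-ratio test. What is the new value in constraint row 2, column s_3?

Ratio test on column x2 — row 1: (73/4)/(7/4) = 73/7; row 2: (15/4)/(5/4) = 3; row 3: (29/4)/(11/4) = 29/11. Minimum is 29/11 at row 3 (s_3 leaves); pivot element 11/4.
Divide row 3 by 11/4; eliminate column x2 from the other rows.
Row 2 update in column s_3: 0 − (5/4)·(4/11) = -5/11.

-5/11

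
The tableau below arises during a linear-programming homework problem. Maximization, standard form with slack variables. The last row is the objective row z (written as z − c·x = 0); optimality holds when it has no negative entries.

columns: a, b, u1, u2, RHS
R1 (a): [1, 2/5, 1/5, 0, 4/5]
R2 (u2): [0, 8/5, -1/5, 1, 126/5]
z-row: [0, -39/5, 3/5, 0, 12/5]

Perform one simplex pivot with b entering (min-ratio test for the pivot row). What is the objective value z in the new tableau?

18

Ratio test on column b — row 1: (4/5)/(2/5) = 2; row 2: (126/5)/(8/5) = 63/4. Minimum is 2 at row 1 (a leaves); pivot element 2/5.
Pivot on row 1; the z-row RHS becomes 12/5 − (-39/5)·2 = 18.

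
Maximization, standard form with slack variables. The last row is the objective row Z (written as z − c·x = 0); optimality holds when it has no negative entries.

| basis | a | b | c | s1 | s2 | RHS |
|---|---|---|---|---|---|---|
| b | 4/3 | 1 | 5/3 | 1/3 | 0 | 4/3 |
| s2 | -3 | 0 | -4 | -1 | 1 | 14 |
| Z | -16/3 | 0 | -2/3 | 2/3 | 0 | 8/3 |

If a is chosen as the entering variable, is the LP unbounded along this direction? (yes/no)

Column a has positive entries in row(s) 1, so the ratio test bounds it — not unbounded.

no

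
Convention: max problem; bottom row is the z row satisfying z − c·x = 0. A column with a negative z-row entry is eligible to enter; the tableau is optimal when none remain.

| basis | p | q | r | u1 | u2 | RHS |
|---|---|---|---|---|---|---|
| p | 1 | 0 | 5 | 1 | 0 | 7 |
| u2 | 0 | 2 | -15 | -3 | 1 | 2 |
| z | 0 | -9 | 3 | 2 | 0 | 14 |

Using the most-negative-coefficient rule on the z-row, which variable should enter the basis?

q

Negative z-row entries: q: -9.
The most negative is -9 in column q, so q enters.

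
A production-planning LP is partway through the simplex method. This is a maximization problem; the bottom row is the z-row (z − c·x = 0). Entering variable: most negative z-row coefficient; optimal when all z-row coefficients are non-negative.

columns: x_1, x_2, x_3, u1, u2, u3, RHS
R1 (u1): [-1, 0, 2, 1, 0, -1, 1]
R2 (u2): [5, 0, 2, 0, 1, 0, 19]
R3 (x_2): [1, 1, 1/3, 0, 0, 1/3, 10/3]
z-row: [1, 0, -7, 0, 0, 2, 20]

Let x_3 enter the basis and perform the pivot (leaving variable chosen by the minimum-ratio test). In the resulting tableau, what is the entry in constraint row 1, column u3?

-1/2

Ratio test on column x_3 — row 1: 1/2 = 1/2; row 2: 19/2 = 19/2; row 3: (10/3)/(1/3) = 10. Minimum is 1/2 at row 1 (u1 leaves); pivot element 2.
Divide row 1 by 2; eliminate column x_3 from the other rows.
In the new row 1, the u3 entry is the old entry divided by the pivot: (-1)/2 = -1/2.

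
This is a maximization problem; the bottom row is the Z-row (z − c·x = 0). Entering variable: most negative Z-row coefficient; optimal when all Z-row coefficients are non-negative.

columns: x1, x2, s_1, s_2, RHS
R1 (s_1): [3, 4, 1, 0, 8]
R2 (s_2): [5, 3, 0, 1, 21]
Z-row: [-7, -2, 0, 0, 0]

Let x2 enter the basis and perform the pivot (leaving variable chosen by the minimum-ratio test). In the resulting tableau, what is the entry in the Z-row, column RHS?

4

Ratio test on column x2 — row 1: 8/4 = 2; row 2: 21/3 = 7. Minimum is 2 at row 1 (s_1 leaves); pivot element 4.
Divide row 1 by 4; eliminate column x2 from the other rows.
Z-row update in column RHS: 0 − (-2)·2 = 4.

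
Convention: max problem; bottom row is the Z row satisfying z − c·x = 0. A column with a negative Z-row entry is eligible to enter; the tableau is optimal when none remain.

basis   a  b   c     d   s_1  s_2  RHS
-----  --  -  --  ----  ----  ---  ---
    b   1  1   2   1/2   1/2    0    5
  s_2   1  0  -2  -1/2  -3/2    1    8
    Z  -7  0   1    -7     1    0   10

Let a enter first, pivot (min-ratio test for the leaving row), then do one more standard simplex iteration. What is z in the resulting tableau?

80

Ratio test on column a — row 1: 5/1 = 5; row 2: 8/1 = 8. Minimum is 5 at row 1 (b leaves); pivot element 1.
Pivot on row 1; the Z-row RHS becomes 10 − (-7)·5 = 45.
Next entering variable (most negative Z-row entry -7/2): d.
Ratio test on column d — row 1: 5/(1/2) = 10; row 2: entry -1 ≤ 0. Minimum is 10 at row 1 (a leaves); pivot element 1/2.
After the second pivot the Z-row RHS is 45 − (-7/2)·10 = 80.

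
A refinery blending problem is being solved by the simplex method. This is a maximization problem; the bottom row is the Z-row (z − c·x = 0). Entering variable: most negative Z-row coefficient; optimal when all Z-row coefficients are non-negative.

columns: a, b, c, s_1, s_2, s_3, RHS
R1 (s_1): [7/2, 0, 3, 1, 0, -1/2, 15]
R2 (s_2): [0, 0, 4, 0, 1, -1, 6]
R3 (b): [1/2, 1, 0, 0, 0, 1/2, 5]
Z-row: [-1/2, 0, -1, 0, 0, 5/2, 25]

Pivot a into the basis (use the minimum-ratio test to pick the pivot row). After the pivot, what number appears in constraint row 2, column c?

4

Ratio test on column a — row 1: 15/(7/2) = 30/7; row 2: entry 0 ≤ 0; row 3: 5/(1/2) = 10. Minimum is 30/7 at row 1 (s_1 leaves); pivot element 7/2.
Divide row 1 by 7/2; eliminate column a from the other rows.
Row 2 update in column c: 4 − 0·(6/7) = 4.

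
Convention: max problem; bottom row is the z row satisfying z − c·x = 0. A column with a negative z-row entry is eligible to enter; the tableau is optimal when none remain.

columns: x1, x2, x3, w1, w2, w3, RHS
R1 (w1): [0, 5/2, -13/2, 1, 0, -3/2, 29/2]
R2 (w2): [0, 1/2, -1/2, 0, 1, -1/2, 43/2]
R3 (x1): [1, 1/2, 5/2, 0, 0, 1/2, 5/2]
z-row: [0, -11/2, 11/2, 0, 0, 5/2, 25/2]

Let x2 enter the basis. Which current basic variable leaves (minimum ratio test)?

Column x2 entries and ratios — w1: (29/2)/(5/2) = 29/5; w2: (43/2)/(1/2) = 43; x1: (5/2)/(1/2) = 5.
Smallest ratio is 5 in the row of x1, so x1 leaves.

x1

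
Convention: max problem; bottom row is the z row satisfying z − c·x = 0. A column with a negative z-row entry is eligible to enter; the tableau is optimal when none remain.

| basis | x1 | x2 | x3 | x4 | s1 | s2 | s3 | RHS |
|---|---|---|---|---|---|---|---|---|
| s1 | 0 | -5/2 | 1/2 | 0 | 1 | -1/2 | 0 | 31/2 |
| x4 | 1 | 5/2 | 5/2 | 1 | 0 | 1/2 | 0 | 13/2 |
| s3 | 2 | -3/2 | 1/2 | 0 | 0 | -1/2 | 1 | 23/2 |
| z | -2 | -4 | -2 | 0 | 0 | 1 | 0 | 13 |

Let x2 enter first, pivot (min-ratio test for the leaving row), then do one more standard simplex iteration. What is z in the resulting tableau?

Ratio test on column x2 — row 1: entry -5/2 ≤ 0; row 2: (13/2)/(5/2) = 13/5; row 3: entry -3/2 ≤ 0. Minimum is 13/5 at row 2 (x4 leaves); pivot element 5/2.
Pivot on row 2; the z-row RHS becomes 13 − (-4)·(13/5) = 117/5.
Next entering variable (most negative z-row entry -2/5): x1.
Ratio test on column x1 — row 1: 22/1 = 22; row 2: (13/5)/(2/5) = 13/2; row 3: (77/5)/(13/5) = 77/13. Minimum is 77/13 at row 3 (s3 leaves); pivot element 13/5.
After the second pivot the z-row RHS is 117/5 − (-2/5)·(77/13) = 335/13.

335/13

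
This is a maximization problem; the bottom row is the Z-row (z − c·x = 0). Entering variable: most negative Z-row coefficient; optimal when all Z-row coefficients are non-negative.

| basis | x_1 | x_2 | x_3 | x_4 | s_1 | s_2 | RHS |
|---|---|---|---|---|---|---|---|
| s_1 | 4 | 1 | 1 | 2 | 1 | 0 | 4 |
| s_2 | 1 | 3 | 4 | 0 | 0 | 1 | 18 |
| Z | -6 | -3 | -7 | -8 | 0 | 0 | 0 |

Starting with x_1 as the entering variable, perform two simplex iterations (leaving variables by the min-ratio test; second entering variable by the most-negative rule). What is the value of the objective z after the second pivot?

Ratio test on column x_1 — row 1: 4/4 = 1; row 2: 18/1 = 18. Minimum is 1 at row 1 (s_1 leaves); pivot element 4.
Pivot on row 1; the Z-row RHS becomes 0 − (-6)·1 = 6.
Next entering variable (most negative Z-row entry -11/2): x_3.
Ratio test on column x_3 — row 1: 1/(1/4) = 4; row 2: 17/(15/4) = 68/15. Minimum is 4 at row 1 (x_1 leaves); pivot element 1/4.
After the second pivot the Z-row RHS is 6 − (-11/2)·4 = 28.

28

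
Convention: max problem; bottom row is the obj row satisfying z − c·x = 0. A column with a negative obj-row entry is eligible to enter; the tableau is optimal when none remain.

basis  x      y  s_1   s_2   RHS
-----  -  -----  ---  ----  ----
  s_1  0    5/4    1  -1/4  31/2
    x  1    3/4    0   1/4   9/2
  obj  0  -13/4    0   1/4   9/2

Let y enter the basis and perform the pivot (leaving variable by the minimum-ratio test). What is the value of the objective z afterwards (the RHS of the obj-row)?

24

Ratio test on column y — row 1: (31/2)/(5/4) = 62/5; row 2: (9/2)/(3/4) = 6. Minimum is 6 at row 2 (x leaves); pivot element 3/4.
Pivot on row 2; the obj-row RHS becomes 9/2 − (-13/4)·6 = 24.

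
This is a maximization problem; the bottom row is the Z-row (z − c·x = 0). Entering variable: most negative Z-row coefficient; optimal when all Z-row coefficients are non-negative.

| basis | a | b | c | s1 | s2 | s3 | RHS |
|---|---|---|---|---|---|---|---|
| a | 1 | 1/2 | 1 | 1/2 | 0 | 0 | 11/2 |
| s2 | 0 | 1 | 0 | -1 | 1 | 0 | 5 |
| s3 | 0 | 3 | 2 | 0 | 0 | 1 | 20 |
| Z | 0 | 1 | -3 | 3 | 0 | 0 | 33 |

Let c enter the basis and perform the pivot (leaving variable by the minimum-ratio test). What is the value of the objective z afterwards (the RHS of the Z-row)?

99/2

Ratio test on column c — row 1: (11/2)/1 = 11/2; row 2: entry 0 ≤ 0; row 3: 20/2 = 10. Minimum is 11/2 at row 1 (a leaves); pivot element 1.
Pivot on row 1; the Z-row RHS becomes 33 − (-3)·(11/2) = 99/2.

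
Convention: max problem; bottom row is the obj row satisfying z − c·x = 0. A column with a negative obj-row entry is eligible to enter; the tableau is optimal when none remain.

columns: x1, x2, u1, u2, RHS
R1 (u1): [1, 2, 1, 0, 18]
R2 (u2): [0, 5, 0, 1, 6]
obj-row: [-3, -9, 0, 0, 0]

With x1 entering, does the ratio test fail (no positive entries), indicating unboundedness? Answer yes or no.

Column x1 has positive entries in row(s) 1, so the ratio test bounds it — not unbounded.

no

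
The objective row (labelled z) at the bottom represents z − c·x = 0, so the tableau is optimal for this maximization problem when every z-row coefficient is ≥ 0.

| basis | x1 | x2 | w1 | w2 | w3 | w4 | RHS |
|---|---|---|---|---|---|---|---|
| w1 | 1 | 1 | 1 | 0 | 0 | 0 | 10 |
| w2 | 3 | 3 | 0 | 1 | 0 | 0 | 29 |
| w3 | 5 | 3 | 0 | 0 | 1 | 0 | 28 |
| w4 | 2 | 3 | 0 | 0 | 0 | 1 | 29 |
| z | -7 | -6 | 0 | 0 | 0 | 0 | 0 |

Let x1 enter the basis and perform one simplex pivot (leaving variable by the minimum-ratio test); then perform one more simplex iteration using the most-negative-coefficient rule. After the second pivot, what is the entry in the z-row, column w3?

Ratio test on column x1 — row 1: 10/1 = 10; row 2: 29/3 = 29/3; row 3: 28/5 = 28/5; row 4: 29/2 = 29/2. Minimum is 28/5 at row 3 (w3 leaves); pivot element 5.
Divide row 3 by 5; eliminate column x1 from the other rows.
Second iteration: most negative z-row entry is -9/5 in column x2, so x2 enters.
Ratio test on column x2 — row 1: (22/5)/(2/5) = 11; row 2: (61/5)/(6/5) = 61/6; row 3: (28/5)/(3/5) = 28/3; row 4: (89/5)/(9/5) = 89/9. Minimum is 28/3 at row 3 (x1 leaves); pivot element 3/5.
Divide row 3 by 3/5; eliminate column x2 from the other rows.
After both pivots, the entry at the z-row, column w3 is 2.

2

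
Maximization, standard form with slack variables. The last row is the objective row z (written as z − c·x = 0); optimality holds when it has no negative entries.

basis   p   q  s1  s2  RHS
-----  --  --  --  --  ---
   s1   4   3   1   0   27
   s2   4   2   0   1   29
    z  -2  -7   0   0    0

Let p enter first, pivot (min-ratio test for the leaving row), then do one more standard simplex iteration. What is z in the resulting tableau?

Ratio test on column p — row 1: 27/4 = 27/4; row 2: 29/4 = 29/4. Minimum is 27/4 at row 1 (s1 leaves); pivot element 4.
Pivot on row 1; the z-row RHS becomes 0 − (-2)·(27/4) = 27/2.
Next entering variable (most negative z-row entry -11/2): q.
Ratio test on column q — row 1: (27/4)/(3/4) = 9; row 2: entry -1 ≤ 0. Minimum is 9 at row 1 (p leaves); pivot element 3/4.
After the second pivot the z-row RHS is 27/2 − (-11/2)·9 = 63.

63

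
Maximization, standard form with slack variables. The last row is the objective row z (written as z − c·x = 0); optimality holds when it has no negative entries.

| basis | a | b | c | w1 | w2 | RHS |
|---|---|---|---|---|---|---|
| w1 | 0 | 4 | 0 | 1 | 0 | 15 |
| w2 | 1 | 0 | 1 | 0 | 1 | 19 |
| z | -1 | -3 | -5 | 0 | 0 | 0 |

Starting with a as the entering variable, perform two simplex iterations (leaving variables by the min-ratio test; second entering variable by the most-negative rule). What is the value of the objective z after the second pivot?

95

Ratio test on column a — row 1: entry 0 ≤ 0; row 2: 19/1 = 19. Minimum is 19 at row 2 (w2 leaves); pivot element 1.
Pivot on row 2; the z-row RHS becomes 0 − (-1)·19 = 19.
Next entering variable (most negative z-row entry -4): c.
Ratio test on column c — row 1: entry 0 ≤ 0; row 2: 19/1 = 19. Minimum is 19 at row 2 (a leaves); pivot element 1.
After the second pivot the z-row RHS is 19 − (-4)·19 = 95.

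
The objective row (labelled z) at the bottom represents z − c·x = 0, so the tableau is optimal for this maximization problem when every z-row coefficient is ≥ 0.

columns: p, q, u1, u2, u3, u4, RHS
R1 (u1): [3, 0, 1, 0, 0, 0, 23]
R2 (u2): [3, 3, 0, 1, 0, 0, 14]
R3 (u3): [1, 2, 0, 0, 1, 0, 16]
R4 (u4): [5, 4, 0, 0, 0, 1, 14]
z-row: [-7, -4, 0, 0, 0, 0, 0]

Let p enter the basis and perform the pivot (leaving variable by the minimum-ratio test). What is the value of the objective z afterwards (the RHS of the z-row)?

Ratio test on column p — row 1: 23/3 = 23/3; row 2: 14/3 = 14/3; row 3: 16/1 = 16; row 4: 14/5 = 14/5. Minimum is 14/5 at row 4 (u4 leaves); pivot element 5.
Pivot on row 4; the z-row RHS becomes 0 − (-7)·(14/5) = 98/5.

98/5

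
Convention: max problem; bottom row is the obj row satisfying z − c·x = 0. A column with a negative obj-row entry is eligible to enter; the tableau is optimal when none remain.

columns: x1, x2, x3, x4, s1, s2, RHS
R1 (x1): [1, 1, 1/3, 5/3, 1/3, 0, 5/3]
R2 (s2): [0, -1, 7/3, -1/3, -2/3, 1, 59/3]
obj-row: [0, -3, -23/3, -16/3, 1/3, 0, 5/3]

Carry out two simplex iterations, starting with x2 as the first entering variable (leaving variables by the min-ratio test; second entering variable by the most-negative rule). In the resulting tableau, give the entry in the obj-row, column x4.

33

Ratio test on column x2 — row 1: (5/3)/1 = 5/3; row 2: entry -1 ≤ 0. Minimum is 5/3 at row 1 (x1 leaves); pivot element 1.
Divide row 1 by 1; eliminate column x2 from the other rows.
Second iteration: most negative obj-row entry is -20/3 in column x3, so x3 enters.
Ratio test on column x3 — row 1: (5/3)/(1/3) = 5; row 2: (64/3)/(8/3) = 8. Minimum is 5 at row 1 (x2 leaves); pivot element 1/3.
Divide row 1 by 1/3; eliminate column x3 from the other rows.
After both pivots, the entry at the obj-row, column x4 is 33.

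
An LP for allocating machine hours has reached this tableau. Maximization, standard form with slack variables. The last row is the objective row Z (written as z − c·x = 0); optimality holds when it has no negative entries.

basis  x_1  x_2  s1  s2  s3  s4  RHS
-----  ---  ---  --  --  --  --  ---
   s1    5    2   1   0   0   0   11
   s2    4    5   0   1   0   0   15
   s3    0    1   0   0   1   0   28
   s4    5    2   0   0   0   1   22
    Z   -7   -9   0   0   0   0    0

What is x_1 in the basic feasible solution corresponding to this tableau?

0

x_1 is not in the basis, so in the current basic feasible solution x_1 = 0.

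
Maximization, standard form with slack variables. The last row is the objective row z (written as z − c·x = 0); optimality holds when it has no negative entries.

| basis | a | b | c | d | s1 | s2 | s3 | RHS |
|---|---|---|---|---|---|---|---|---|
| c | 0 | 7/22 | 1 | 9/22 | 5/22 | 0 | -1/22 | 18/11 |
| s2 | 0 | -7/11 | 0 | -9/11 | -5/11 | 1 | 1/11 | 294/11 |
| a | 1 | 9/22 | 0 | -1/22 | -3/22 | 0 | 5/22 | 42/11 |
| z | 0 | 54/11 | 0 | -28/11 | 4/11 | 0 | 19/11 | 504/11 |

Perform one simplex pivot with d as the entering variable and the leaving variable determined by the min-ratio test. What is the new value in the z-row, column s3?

13/9

Ratio test on column d — row 1: (18/11)/(9/22) = 4; row 2: entry -9/11 ≤ 0; row 3: entry -1/22 ≤ 0. Minimum is 4 at row 1 (c leaves); pivot element 9/22.
Divide row 1 by 9/22; eliminate column d from the other rows.
z-row update in column s3: 19/11 − (-28/11)·(-1/9) = 13/9.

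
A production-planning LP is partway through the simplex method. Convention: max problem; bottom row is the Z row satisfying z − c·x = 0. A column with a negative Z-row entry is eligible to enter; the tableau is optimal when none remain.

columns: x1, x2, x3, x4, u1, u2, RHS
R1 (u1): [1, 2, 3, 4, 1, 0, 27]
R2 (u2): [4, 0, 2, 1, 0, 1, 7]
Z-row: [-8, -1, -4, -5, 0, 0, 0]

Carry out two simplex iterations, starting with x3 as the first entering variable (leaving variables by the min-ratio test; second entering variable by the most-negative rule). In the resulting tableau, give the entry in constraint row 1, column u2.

Ratio test on column x3 — row 1: 27/3 = 9; row 2: 7/2 = 7/2. Minimum is 7/2 at row 2 (u2 leaves); pivot element 2.
Divide row 2 by 2; eliminate column x3 from the other rows.
Second iteration: most negative Z-row entry is -3 in column x4, so x4 enters.
Ratio test on column x4 — row 1: (33/2)/(5/2) = 33/5; row 2: (7/2)/(1/2) = 7. Minimum is 33/5 at row 1 (u1 leaves); pivot element 5/2.
Divide row 1 by 5/2; eliminate column x4 from the other rows.
After both pivots, the entry at constraint row 1, column u2 is -3/5.

-3/5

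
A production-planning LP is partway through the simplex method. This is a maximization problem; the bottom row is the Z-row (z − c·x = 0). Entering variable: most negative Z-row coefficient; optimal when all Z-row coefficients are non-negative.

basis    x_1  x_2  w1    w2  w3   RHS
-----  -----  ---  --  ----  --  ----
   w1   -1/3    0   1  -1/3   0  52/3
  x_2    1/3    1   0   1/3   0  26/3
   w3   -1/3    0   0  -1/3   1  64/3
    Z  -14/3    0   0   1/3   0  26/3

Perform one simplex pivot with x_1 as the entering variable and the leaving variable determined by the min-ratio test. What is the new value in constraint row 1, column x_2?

1

Ratio test on column x_1 — row 1: entry -1/3 ≤ 0; row 2: (26/3)/(1/3) = 26; row 3: entry -1/3 ≤ 0. Minimum is 26 at row 2 (x_2 leaves); pivot element 1/3.
Divide row 2 by 1/3; eliminate column x_1 from the other rows.
Row 1 update in column x_2: 0 − (-1/3)·3 = 1.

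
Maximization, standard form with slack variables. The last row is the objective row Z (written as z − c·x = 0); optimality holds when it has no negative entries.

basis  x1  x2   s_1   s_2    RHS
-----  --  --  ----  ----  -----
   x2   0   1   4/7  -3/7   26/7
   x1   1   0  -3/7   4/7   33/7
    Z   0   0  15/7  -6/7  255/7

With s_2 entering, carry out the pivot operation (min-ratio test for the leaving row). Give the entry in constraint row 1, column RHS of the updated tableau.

Ratio test on column s_2 — row 1: entry -3/7 ≤ 0; row 2: (33/7)/(4/7) = 33/4. Minimum is 33/4 at row 2 (x1 leaves); pivot element 4/7.
Divide row 2 by 4/7; eliminate column s_2 from the other rows.
Row 1 update in column RHS: 26/7 − (-3/7)·(33/4) = 29/4.

29/4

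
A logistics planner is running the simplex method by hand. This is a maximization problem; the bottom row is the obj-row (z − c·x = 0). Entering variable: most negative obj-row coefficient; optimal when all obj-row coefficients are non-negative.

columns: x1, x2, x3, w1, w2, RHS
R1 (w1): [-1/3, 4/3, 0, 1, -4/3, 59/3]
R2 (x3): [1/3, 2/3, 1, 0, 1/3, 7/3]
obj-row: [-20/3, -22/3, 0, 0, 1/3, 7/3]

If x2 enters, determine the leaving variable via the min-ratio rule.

Column x2 entries and ratios — w1: (59/3)/(4/3) = 59/4; x3: (7/3)/(2/3) = 7/2.
Smallest ratio is 7/2 in the row of x3, so x3 leaves.

x3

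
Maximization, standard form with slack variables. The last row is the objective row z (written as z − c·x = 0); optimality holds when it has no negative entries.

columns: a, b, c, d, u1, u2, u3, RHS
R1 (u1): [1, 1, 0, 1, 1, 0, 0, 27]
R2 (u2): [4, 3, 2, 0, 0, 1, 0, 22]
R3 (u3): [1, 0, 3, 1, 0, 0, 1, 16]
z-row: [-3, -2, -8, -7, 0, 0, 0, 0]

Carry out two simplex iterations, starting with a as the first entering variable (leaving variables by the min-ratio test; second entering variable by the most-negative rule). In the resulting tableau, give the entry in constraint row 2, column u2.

1/4

Ratio test on column a — row 1: 27/1 = 27; row 2: 22/4 = 11/2; row 3: 16/1 = 16. Minimum is 11/2 at row 2 (u2 leaves); pivot element 4.
Divide row 2 by 4; eliminate column a from the other rows.
Second iteration: most negative z-row entry is -7 in column d, so d enters.
Ratio test on column d — row 1: (43/2)/1 = 43/2; row 2: entry 0 ≤ 0; row 3: (21/2)/1 = 21/2. Minimum is 21/2 at row 3 (u3 leaves); pivot element 1.
Divide row 3 by 1; eliminate column d from the other rows.
After both pivots, the entry at constraint row 2, column u2 is 1/4.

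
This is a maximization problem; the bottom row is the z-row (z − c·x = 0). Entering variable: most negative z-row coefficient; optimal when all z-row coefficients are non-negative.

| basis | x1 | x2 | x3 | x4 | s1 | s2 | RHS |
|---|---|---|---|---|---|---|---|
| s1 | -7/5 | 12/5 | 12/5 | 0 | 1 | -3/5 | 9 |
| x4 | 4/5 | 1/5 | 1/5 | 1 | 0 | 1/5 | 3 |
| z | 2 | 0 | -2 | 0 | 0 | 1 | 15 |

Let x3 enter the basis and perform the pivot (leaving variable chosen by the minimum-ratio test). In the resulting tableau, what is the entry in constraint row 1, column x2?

Ratio test on column x3 — row 1: 9/(12/5) = 15/4; row 2: 3/(1/5) = 15. Minimum is 15/4 at row 1 (s1 leaves); pivot element 12/5.
Divide row 1 by 12/5; eliminate column x3 from the other rows.
In the new row 1, the x2 entry is the old entry divided by the pivot: (12/5)/(12/5) = 1.

1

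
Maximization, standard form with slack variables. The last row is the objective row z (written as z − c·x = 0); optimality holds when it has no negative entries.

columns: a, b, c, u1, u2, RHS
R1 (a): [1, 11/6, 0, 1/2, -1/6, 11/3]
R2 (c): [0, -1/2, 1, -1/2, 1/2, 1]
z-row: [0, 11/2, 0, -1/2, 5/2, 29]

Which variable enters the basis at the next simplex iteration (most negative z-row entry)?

u1

Negative z-row entries: u1: -1/2.
The most negative is -1/2 in column u1, so u1 enters.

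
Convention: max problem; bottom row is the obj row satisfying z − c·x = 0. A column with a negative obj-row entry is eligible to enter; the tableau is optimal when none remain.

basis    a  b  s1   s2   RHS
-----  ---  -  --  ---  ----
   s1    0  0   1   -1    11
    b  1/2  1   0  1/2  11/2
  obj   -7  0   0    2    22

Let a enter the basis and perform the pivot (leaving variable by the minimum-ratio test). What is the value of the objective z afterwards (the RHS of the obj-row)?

99

Ratio test on column a — row 1: entry 0 ≤ 0; row 2: (11/2)/(1/2) = 11. Minimum is 11 at row 2 (b leaves); pivot element 1/2.
Pivot on row 2; the obj-row RHS becomes 22 − (-7)·11 = 99.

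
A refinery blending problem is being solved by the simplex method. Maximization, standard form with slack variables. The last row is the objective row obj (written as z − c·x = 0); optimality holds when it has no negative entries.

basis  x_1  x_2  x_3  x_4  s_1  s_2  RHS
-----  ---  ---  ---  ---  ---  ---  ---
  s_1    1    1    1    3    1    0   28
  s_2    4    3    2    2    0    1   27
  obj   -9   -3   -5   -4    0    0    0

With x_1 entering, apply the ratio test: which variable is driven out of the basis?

Column x_1 entries and ratios — s_1: 28/1 = 28; s_2: 27/4 = 27/4.
Smallest ratio is 27/4 in the row of s_2, so s_2 leaves.

s_2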